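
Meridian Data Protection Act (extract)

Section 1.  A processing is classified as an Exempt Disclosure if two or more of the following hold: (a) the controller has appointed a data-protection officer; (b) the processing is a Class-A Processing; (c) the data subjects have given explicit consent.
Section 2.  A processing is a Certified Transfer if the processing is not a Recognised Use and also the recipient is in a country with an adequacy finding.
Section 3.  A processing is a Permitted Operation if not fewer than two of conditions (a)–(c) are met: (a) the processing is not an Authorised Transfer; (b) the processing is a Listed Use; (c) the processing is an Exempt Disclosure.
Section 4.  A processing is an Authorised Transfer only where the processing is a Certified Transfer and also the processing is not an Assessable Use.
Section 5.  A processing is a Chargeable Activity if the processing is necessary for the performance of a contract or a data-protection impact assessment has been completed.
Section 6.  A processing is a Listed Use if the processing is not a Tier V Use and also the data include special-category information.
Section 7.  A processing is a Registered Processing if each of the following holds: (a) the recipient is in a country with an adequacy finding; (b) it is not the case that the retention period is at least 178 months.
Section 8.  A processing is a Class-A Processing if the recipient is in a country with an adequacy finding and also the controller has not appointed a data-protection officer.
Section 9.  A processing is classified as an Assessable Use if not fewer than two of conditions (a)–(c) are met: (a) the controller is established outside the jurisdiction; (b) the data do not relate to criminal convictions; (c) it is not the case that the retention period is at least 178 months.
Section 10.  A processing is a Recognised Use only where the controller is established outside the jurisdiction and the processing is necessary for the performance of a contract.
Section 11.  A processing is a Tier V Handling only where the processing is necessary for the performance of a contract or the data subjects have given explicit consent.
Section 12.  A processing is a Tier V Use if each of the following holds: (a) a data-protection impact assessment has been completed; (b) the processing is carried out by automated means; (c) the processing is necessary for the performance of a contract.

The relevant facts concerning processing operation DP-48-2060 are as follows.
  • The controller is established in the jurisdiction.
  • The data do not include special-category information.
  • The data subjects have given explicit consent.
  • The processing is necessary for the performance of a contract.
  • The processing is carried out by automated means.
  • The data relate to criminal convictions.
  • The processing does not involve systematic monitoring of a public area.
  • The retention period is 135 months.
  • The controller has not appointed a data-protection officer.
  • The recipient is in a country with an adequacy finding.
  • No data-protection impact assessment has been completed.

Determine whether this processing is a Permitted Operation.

section 10 — Recognised Use: [the controller is established outside the jurisdiction? no] AND [the processing is necessary for the performance of a contract? yes] → not satisfied.
section 2 — Certified Transfer: [not a Recognised Use (section 10)? yes] AND [the recipient is in a country with an adequacy finding? yes] → satisfied.
section 9 — Assessable Use: the controller is established outside the jurisdiction? no; the data do not relate to criminal convictions? no; retention period: 135 months ≥ 178 months? no, so negated condition yes — 1 of 3 hold (need ≥2) → not satisfied.
section 4 — Authorised Transfer: [Certified Transfer (section 2)? yes] AND [not an Assessable Use (section 9)? yes] → satisfied.
section 12 — Tier V Use: [a data-protection impact assessment has been completed? no] AND [the processing is carried out by automated means? yes] AND [the processing is necessary for the performance of a contract? yes] → not satisfied.
section 6 — Listed Use: [not a Tier V Use (section 12)? yes] AND [the data include special-category information? no] → not satisfied.
section 8 — Class-A Processing: [the recipient is in a country with an adequacy finding? yes] AND [the controller has not appointed a data-protection officer? yes] → satisfied.
section 1 — Exempt Disclosure: the controller has appointed a data-protection officer? no; Class-A Processing (section 8)? yes; the data subjects have given explicit consent? yes — 2 of 3 hold (need ≥2) → satisfied.
section 3 — Permitted Operation: not an Authorised Transfer (section 4)? no; Listed Use (section 6)? no; Exempt Disclosure (section 1)? yes — 1 of 3 hold (need ≥2) → not satisfied.

No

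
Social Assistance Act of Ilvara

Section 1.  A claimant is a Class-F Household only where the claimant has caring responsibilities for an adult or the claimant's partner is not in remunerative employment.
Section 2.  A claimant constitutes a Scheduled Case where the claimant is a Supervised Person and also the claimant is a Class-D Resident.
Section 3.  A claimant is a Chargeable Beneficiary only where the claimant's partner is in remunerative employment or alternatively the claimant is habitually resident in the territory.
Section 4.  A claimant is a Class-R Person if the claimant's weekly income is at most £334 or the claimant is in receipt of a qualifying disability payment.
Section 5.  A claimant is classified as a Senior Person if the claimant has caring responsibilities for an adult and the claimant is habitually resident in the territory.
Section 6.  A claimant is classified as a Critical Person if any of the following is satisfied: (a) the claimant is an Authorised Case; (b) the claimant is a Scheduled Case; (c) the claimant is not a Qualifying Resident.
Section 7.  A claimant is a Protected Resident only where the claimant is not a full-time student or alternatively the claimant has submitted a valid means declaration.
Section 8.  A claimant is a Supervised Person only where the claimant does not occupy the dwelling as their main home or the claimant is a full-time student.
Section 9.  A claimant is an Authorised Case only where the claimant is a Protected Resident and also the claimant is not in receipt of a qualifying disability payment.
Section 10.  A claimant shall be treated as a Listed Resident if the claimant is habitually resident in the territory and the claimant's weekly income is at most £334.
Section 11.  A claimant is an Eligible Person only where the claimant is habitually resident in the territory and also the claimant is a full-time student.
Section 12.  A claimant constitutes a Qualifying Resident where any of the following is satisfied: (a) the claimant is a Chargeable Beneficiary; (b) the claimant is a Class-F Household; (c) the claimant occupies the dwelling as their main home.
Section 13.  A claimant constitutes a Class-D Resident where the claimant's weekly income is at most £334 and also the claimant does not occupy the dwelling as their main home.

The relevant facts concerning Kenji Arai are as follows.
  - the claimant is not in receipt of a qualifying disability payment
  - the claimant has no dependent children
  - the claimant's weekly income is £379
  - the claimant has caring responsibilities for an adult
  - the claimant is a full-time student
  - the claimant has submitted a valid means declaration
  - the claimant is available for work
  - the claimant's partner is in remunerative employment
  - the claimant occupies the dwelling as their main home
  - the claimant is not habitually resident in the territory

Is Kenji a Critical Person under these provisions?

section 7 — Protected Resident: [the claimant is not a full-time student? no] OR [the claimant has submitted a valid means declaration? yes] → satisfied.
section 9 — Authorised Case: [Protected Resident (section 7)? yes] AND [the claimant is not in receipt of a qualifying disability payment? yes] → satisfied.
section 8 — Supervised Person: [the claimant does not occupy the dwelling as their main home? no] OR [the claimant is a full-time student? yes] → satisfied.
section 13 — Class-D Resident: [claimant's weekly income: £379 ≤ £334? no] AND [the claimant does not occupy the dwelling as their main home? no] → not satisfied.
section 2 — Scheduled Case: [Supervised Person (section 8)? yes] AND [Class-D Resident (section 13)? no] → not satisfied.
section 3 — Chargeable Beneficiary: [the claimant's partner is in remunerative employment? yes] OR [the claimant is habitually resident in the territory? no] → satisfied.
section 1 — Class-F Household: [the claimant has caring responsibilities for an adult? yes] OR [the claimant's partner is not in remunerative employment? no] → satisfied.
section 12 — Qualifying Resident: [Chargeable Beneficiary (section 3)? yes] OR [Class-F Household (section 1)? yes] OR [the claimant occupies the dwelling as their main home? yes] → satisfied.
section 6 — Critical Person: [Authorised Case (section 9)? yes] OR [Scheduled Case (section 2)? no] OR [not a Qualifying Resident (section 12)? no] → satisfied.

Yes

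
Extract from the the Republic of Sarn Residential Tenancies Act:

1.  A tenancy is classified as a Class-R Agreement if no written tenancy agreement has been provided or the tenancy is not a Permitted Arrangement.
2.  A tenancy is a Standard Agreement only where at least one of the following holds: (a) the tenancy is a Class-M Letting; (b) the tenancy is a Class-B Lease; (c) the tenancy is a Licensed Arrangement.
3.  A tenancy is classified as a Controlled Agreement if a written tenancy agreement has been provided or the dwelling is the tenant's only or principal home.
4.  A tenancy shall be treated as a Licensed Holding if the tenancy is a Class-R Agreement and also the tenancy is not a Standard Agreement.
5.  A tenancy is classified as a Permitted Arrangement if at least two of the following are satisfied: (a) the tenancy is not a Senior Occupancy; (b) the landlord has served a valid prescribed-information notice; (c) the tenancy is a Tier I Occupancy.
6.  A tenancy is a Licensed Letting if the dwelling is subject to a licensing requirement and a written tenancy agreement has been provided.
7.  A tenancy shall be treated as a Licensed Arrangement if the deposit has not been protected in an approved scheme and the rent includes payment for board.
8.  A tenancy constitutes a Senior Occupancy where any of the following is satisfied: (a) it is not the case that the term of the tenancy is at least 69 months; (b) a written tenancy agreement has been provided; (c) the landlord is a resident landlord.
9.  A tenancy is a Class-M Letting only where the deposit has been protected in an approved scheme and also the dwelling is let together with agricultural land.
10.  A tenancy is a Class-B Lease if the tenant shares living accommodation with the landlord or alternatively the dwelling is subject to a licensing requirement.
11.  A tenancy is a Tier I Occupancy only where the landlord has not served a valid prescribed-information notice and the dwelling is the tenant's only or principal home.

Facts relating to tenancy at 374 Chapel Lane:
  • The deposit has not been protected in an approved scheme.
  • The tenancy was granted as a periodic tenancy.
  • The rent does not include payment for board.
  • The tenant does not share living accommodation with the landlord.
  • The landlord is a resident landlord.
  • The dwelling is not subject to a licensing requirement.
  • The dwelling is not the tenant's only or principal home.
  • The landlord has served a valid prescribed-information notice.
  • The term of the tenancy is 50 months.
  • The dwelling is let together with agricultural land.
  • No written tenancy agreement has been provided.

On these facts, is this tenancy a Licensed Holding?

Yes

paragraph 8 — Senior Occupancy: [term of the tenancy: 50 months ≥ 69 months? no, so negated condition yes] OR [a written tenancy agreement has been provided? no] OR [the landlord is a resident landlord? yes] → satisfied.
paragraph 11 — Tier I Occupancy: [the landlord has not served a valid prescribed-information notice? no] AND [the dwelling is the tenant's only or principal home? no] → not satisfied.
paragraph 5 — Permitted Arrangement: not a Senior Occupancy (paragraph 8)? no; the landlord has served a valid prescribed-information notice? yes; Tier I Occupancy (paragraph 11)? no — 1 of 3 hold (need ≥2) → not satisfied.
paragraph 1 — Class-R Agreement: [no written tenancy agreement has been provided? yes] OR [not a Permitted Arrangement (paragraph 5)? yes] → satisfied.
paragraph 9 — Class-M Letting: [the deposit has been protected in an approved scheme? no] AND [the dwelling is let together with agricultural land? yes] → not satisfied.
paragraph 10 — Class-B Lease: [the tenant shares living accommodation with the landlord? no] OR [the dwelling is subject to a licensing requirement? no] → not satisfied.
paragraph 7 — Licensed Arrangement: [the deposit has not been protected in an approved scheme? yes] AND [the rent includes payment for board? no] → not satisfied.
paragraph 2 — Standard Agreement: [Class-M Letting (paragraph 9)? no] OR [Class-B Lease (paragraph 10)? no] OR [Licensed Arrangement (paragraph 7)? no] → not satisfied.
paragraph 4 — Licensed Holding: [Class-R Agreement (paragraph 1)? yes] AND [not a Standard Agreement (paragraph 2)? yes] → satisfied.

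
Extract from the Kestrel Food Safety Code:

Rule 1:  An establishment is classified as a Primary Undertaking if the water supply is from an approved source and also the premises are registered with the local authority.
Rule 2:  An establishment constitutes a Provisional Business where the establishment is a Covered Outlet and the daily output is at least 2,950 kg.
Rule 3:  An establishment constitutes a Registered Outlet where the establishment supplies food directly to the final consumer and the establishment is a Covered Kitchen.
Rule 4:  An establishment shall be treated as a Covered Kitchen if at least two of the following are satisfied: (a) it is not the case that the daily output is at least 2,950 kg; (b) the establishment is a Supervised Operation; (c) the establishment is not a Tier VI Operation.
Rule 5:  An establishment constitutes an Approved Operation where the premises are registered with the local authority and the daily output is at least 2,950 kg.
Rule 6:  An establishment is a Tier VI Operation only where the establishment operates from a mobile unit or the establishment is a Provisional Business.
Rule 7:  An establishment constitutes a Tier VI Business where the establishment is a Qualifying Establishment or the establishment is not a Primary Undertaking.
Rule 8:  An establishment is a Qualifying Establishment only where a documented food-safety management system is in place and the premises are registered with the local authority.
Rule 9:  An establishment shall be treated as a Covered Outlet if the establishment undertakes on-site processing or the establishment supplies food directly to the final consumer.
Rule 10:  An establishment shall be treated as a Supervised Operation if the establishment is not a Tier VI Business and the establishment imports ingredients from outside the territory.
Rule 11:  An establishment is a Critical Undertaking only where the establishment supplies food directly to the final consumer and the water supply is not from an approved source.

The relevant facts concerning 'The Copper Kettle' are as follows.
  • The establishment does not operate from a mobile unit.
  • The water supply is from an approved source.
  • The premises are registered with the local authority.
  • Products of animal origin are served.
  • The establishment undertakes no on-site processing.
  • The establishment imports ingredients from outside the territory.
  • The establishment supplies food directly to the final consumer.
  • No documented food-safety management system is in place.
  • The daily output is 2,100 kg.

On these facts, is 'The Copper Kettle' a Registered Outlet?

rule 8 — Qualifying Establishment: [a documented food-safety management system is in place? no] AND [the premises are registered with the local authority? yes] → not satisfied.
rule 1 — Primary Undertaking: [the water supply is from an approved source? yes] AND [the premises are registered with the local authority? yes] → satisfied.
rule 7 — Tier VI Business: [Qualifying Establishment (rule 8)? no] OR [not a Primary Undertaking (rule 1)? no] → not satisfied.
rule 10 — Supervised Operation: [not a Tier VI Business (rule 7)? yes] AND [the establishment imports ingredients from outside the territory? yes] → satisfied.
rule 9 — Covered Outlet: [the establishment undertakes on-site processing? no] OR [the establishment supplies food directly to the final consumer? yes] → satisfied.
rule 2 — Provisional Business: [Covered Outlet (rule 9)? yes] AND [daily output: 2,100 kg ≥ 2,950 kg? no] → not satisfied.
rule 6 — Tier VI Operation: [the establishment operates from a mobile unit? no] OR [Provisional Business (rule 2)? no] → not satisfied.
rule 4 — Covered Kitchen: daily output: 2,100 kg ≥ 2,950 kg? no, so negated condition yes; Supervised Operation (rule 10)? yes; not a Tier VI Operation (rule 6)? yes — 3 of 3 hold (need ≥2) → satisfied.
rule 3 — Registered Outlet: [the establishment supplies food directly to the final consumer? yes] AND [Covered Kitchen (rule 4)? yes] → satisfied.

Yes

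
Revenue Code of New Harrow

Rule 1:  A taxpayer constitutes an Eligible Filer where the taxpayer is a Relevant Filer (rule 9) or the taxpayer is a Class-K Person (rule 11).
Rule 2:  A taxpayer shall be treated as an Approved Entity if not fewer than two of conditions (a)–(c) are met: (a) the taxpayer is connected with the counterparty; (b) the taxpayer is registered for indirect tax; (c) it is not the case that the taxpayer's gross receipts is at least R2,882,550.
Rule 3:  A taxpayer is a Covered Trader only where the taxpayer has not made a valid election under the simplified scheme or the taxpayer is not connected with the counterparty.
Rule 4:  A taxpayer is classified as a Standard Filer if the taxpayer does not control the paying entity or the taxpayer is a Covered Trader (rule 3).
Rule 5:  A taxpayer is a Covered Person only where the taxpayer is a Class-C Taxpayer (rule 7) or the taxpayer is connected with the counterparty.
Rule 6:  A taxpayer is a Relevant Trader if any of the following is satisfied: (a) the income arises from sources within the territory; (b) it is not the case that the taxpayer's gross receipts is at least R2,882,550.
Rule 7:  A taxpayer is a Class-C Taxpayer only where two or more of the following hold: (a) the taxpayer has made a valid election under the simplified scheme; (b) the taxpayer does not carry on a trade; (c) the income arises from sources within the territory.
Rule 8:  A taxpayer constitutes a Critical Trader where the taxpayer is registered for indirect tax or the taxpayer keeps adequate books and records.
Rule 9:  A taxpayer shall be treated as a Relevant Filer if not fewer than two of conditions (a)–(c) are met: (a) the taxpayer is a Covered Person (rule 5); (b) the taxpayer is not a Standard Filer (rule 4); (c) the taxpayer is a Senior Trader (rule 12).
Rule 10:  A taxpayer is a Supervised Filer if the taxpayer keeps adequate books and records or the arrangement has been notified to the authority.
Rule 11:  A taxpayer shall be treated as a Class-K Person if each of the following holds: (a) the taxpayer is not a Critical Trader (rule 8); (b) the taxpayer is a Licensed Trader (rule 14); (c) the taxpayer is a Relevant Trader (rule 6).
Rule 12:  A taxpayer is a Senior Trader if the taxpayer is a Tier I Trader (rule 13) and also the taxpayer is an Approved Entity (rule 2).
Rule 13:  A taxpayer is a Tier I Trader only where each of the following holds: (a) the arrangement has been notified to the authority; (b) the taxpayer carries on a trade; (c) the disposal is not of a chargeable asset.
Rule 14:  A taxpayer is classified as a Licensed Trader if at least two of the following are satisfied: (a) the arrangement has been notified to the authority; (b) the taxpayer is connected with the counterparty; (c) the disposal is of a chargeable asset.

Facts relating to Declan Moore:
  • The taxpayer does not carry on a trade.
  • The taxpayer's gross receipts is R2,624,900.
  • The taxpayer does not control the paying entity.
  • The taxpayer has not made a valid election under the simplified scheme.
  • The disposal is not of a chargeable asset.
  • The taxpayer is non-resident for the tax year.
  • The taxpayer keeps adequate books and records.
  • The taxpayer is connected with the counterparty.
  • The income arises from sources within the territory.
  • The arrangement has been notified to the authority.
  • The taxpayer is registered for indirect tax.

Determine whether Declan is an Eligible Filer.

Under rule 7: the taxpayer has made a valid election under the simplified scheme? no; the taxpayer does not carry on a trade? yes; the income arises from sources within the territory? yes — 2 of 3 hold (need ≥2) → satisfied.
Under rule 5: Class-C Taxpayer (rule 7)? yes; or the taxpayer is connected with the counterparty? yes. So the taxpayer is a Covered Person.
Under rule 3: the taxpayer has not made a valid election under the simplified scheme? yes; or the taxpayer is not connected with the counterparty? no. So the taxpayer is a Covered Trader.
Under rule 4: the taxpayer does not control the paying entity? yes; or Covered Trader (rule 3)? yes. So the taxpayer is a Standard Filer.
Under rule 13: the arrangement has been notified to the authority? yes; and the taxpayer carries on a trade? no; and the disposal is not of a chargeable asset? yes. So the taxpayer is not a Tier I Trader.
Under rule 2: the taxpayer is connected with the counterparty? yes; the taxpayer is registered for indirect tax? yes; taxpayer's gross receipts: R2,624,900 ≥ R2,882,550? no, so negated condition yes — 3 of 3 hold (need ≥2) → satisfied.
Under rule 12: Tier I Trader (rule 13)? no; and Approved Entity (rule 2)? yes. So the taxpayer is not a Senior Trader.
Under rule 9: Covered Person (rule 5)? yes; not a Standard Filer (rule 4)? no; Senior Trader (rule 12)? no — 1 of 3 hold (need ≥2) → not satisfied.
Under rule 8: the taxpayer is registered for indirect tax? yes; or the taxpayer keeps adequate books and records? yes. So the taxpayer is a Critical Trader.
Under rule 14: the arrangement has been notified to the authority? yes; the taxpayer is connected with the counterparty? yes; the disposal is of a chargeable asset? no — 2 of 3 hold (need ≥2) → satisfied.
Under rule 6: the income arises from sources within the territory? yes; or taxpayer's gross receipts: R2,624,900 ≥ R2,882,550? no, so negated condition yes. So the taxpayer is a Relevant Trader.
Under rule 11: not a Critical Trader (rule 8)? no; and Licensed Trader (rule 14)? yes; and Relevant Trader (rule 6)? yes. So the taxpayer is not a Class-K Person.
Under rule 1: Relevant Filer (rule 9)? no; or Class-K Person (rule 11)? no. So the taxpayer is not an Eligible Filer.

No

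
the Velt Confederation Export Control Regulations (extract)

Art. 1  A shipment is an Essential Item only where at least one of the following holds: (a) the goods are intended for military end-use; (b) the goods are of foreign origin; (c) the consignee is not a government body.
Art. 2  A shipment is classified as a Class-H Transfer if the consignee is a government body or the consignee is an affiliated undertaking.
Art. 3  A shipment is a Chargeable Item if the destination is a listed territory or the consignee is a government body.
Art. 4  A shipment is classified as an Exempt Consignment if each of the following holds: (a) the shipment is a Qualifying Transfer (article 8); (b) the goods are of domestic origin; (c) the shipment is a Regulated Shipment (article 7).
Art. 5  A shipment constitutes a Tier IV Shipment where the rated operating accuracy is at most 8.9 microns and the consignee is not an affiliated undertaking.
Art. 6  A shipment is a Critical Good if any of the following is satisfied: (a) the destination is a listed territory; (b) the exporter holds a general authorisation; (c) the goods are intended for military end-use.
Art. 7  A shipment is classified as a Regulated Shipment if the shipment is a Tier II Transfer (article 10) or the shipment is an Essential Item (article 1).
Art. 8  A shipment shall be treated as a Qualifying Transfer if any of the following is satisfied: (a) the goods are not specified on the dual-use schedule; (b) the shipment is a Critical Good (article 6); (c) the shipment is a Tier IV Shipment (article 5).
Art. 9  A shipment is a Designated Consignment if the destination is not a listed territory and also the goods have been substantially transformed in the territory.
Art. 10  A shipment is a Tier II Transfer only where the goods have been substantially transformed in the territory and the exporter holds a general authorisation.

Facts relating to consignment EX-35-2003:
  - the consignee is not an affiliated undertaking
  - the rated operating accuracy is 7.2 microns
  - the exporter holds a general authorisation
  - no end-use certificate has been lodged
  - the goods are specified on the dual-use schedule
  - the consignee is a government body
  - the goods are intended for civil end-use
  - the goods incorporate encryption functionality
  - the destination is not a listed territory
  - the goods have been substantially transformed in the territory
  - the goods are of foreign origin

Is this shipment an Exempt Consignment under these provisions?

No

article 6 — Critical Good: [the destination is a listed territory? no] OR [the exporter holds a general authorisation? yes] OR [the goods are intended for military end-use? no] → satisfied.
article 5 — Tier IV Shipment: [rated operating accuracy: 7.2 microns ≤ 8.9 microns? yes] AND [the consignee is not an affiliated undertaking? yes] → satisfied.
article 8 — Qualifying Transfer: [the goods are not specified on the dual-use schedule? no] OR [Critical Good (article 6)? yes] OR [Tier IV Shipment (article 5)? yes] → satisfied.
article 10 — Tier II Transfer: [the goods have been substantially transformed in the territory? yes] AND [the exporter holds a general authorisation? yes] → satisfied.
article 1 — Essential Item: [the goods are intended for military end-use? no] OR [the goods are of foreign origin? yes] OR [the consignee is not a government body? no] → satisfied.
article 7 — Regulated Shipment: [Tier II Transfer (article 10)? yes] OR [Essential Item (article 1)? yes] → satisfied.
article 4 — Exempt Consignment: [Qualifying Transfer (article 8)? yes] AND [the goods are of domestic origin? no] AND [Regulated Shipment (article 7)? yes] → not satisfied.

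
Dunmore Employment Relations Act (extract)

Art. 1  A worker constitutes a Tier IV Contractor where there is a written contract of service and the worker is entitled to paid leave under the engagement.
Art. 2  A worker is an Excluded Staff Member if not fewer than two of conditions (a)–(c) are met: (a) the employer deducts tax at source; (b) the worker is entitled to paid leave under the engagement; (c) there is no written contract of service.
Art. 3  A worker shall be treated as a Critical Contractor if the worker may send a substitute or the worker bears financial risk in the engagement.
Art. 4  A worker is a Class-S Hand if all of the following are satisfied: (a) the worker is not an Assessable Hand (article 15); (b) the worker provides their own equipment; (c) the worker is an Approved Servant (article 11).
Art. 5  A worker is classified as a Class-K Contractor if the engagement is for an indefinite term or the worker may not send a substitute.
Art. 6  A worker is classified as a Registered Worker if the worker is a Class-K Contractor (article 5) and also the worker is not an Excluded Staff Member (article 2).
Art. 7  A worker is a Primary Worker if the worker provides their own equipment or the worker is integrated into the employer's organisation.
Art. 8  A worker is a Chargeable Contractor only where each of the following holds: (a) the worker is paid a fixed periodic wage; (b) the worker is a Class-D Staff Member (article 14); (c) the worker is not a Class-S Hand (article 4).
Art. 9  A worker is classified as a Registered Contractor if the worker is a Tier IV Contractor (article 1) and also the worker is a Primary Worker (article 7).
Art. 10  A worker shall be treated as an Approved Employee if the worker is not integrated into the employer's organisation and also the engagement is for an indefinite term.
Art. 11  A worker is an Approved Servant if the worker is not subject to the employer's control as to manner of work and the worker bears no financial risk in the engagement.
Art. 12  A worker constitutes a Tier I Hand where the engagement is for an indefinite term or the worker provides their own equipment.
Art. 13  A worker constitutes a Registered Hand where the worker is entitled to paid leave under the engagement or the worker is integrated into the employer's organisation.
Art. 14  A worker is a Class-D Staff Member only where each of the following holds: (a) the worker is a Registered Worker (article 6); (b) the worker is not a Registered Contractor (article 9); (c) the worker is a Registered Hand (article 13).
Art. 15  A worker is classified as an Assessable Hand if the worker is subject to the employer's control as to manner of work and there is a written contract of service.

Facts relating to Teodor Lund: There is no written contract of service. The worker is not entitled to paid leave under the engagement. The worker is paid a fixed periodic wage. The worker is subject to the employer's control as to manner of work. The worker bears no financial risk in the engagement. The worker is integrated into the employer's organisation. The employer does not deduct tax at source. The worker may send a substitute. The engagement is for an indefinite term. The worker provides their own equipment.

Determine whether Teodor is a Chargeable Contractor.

Under article 5: the engagement is for an indefinite term? yes; or the worker may not send a substitute? no. So the worker is a Class-K Contractor.
Under article 2: the employer deducts tax at source? no; the worker is entitled to paid leave under the engagement? no; there is no written contract of service? yes — 1 of 3 hold (need ≥2) → not satisfied.
Under article 6: Class-K Contractor (article 5)? yes; and not an Excluded Staff Member (article 2)? yes. So the worker is a Registered Worker.
Under article 1: there is a written contract of service? no; and the worker is entitled to paid leave under the engagement? no. So the worker is not a Tier IV Contractor.
Under article 7: the worker provides their own equipment? yes; or the worker is integrated into the employer's organisation? yes. So the worker is a Primary Worker.
Under article 9: Tier IV Contractor (article 1)? no; and Primary Worker (article 7)? yes. So the worker is not a Registered Contractor.
Under article 13: the worker is entitled to paid leave under the engagement? no; or the worker is integrated into the employer's organisation? yes. So the worker is a Registered Hand.
Under article 14: Registered Worker (article 6)? yes; and not a Registered Contractor (article 9)? yes; and Registered Hand (article 13)? yes. So the worker is a Class-D Staff Member.
Under article 15: the worker is subject to the employer's control as to manner of work? yes; and there is a written contract of service? no. So the worker is not an Assessable Hand.
Under article 11: the worker is not subject to the employer's control as to manner of work? no; and the worker bears no financial risk in the engagement? yes. So the worker is not an Approved Servant.
Under article 4: not an Assessable Hand (article 15)? yes; and the worker provides their own equipment? yes; and Approved Servant (article 11)? no. So the worker is not a Class-S Hand.
Under article 8: the worker is paid a fixed periodic wage? yes; and Class-D Staff Member (article 14)? yes; and not a Class-S Hand (article 4)? yes. So the worker is a Chargeable Contractor.

Yes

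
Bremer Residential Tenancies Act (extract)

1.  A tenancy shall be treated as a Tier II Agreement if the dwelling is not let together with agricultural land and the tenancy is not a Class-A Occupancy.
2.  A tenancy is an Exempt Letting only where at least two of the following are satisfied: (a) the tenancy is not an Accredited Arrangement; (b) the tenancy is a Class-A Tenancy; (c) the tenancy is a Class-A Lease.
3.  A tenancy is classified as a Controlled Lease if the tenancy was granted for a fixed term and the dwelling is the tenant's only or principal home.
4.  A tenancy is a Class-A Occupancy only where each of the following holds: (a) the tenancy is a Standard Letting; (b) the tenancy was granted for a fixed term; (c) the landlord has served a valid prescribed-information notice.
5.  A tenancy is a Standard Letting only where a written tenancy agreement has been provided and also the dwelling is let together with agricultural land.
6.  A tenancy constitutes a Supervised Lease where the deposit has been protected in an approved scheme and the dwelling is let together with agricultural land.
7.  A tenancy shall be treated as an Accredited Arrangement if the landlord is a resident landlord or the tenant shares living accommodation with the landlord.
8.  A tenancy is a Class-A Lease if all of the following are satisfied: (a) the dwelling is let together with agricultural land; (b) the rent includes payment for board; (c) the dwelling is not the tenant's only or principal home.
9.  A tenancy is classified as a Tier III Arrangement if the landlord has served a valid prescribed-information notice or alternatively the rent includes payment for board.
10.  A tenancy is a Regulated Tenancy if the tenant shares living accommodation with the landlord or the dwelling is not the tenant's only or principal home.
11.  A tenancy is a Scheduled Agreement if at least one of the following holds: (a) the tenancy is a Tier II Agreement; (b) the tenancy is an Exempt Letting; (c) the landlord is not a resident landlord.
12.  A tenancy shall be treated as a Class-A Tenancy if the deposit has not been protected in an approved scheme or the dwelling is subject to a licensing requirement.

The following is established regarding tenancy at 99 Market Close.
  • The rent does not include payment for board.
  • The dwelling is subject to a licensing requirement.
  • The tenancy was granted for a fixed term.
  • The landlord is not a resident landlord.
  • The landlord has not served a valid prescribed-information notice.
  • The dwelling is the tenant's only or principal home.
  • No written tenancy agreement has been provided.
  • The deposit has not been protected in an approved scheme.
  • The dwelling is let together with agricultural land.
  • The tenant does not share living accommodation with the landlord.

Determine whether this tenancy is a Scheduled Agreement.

Yes

Under paragraph 5: a written tenancy agreement has been provided? no; and the dwelling is let together with agricultural land? yes. So the tenancy is not a Standard Letting.
Under paragraph 4: Standard Letting (paragraph 5)? no; and the tenancy was granted for a fixed term? yes; and the landlord has served a valid prescribed-information notice? no. So the tenancy is not a Class-A Occupancy.
Under paragraph 1: the dwelling is not let together with agricultural land? no; and not a Class-A Occupancy (paragraph 4)? yes. So the tenancy is not a Tier II Agreement.
Under paragraph 7: the landlord is a resident landlord? no; or the tenant shares living accommodation with the landlord? no. So the tenancy is not an Accredited Arrangement.
Under paragraph 12: the deposit has not been protected in an approved scheme? yes; or the dwelling is subject to a licensing requirement? yes. So the tenancy is a Class-A Tenancy.
Under paragraph 8: the dwelling is let together with agricultural land? yes; and the rent includes payment for board? no; and the dwelling is not the tenant's only or principal home? no. So the tenancy is not a Class-A Lease.
Under paragraph 2: not an Accredited Arrangement (paragraph 7)? yes; Class-A Tenancy (paragraph 12)? yes; Class-A Lease (paragraph 8)? no — 2 of 3 hold (need ≥2) → satisfied.
Under paragraph 11: Tier II Agreement (paragraph 1)? no; or Exempt Letting (paragraph 2)? yes; or the landlord is not a resident landlord? yes. So the tenancy is a Scheduled Agreement.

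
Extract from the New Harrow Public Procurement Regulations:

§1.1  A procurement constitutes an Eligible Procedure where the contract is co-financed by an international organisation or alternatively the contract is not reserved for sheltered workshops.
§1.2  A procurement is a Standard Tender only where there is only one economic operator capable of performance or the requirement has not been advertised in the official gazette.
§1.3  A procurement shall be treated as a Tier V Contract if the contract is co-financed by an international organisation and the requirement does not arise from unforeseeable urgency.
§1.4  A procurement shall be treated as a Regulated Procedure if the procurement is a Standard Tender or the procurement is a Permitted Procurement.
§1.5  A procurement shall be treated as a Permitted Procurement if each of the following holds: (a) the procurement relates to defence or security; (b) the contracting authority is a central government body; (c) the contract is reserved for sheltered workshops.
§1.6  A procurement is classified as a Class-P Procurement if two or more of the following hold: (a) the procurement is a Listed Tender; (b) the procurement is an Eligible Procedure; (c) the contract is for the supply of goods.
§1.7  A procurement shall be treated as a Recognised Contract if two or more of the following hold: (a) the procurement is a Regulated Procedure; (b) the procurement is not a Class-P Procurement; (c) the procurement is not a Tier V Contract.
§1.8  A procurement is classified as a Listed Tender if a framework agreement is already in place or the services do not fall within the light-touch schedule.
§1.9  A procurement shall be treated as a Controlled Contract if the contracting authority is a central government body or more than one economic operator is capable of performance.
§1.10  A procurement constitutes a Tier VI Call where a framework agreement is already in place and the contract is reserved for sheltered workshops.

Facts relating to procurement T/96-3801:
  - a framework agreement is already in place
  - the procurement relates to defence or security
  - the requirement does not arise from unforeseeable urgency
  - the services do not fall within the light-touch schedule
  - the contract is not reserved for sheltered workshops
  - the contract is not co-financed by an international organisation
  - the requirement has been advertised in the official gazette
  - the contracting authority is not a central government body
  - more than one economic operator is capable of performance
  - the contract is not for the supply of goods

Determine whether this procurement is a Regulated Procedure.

Under §1.2: there is only one economic operator capable of performance? no; or the requirement has not been advertised in the official gazette? no. So the procurement is not a Standard Tender.
Under §1.5: the procurement relates to defence or security? yes; and the contracting authority is a central government body? no; and the contract is reserved for sheltered workshops? no. So the procurement is not a Permitted Procurement.
Under §1.4: Standard Tender (§1.2)? no; or Permitted Procurement (§1.5)? no. So the procurement is not a Regulated Procedure.

No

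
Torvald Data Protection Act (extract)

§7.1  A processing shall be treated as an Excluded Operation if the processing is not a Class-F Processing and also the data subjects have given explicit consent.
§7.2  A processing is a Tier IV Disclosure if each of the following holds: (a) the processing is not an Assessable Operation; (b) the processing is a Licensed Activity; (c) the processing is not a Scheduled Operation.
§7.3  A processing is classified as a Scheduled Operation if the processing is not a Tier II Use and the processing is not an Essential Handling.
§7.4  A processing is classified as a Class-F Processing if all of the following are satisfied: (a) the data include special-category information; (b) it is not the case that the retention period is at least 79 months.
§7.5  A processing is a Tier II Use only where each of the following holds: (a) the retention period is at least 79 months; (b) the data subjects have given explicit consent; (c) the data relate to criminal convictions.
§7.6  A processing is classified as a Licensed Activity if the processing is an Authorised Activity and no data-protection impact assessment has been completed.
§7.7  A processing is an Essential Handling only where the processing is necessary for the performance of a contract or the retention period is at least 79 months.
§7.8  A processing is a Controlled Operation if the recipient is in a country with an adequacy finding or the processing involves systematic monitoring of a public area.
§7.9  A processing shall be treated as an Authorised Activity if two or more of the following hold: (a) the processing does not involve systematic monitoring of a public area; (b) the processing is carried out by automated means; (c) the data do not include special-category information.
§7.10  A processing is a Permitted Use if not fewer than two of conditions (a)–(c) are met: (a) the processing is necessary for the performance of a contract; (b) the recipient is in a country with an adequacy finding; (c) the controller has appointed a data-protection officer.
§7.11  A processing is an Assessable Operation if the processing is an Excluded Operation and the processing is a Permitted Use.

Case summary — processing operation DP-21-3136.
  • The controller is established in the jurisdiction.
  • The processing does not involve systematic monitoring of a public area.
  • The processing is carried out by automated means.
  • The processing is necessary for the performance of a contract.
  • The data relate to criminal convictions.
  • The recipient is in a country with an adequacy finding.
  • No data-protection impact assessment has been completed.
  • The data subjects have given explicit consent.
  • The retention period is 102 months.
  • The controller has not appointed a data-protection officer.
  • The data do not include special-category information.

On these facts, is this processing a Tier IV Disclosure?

No

§7.4 — Class-F Processing: [the data include special-category information? no] AND [retention period: 102 months ≥ 79 months? yes, so negated condition no] → not satisfied.
§7.1 — Excluded Operation: [not a Class-F Processing (§7.4)? yes] AND [the data subjects have given explicit consent? yes] → satisfied.
§7.10 — Permitted Use: the processing is necessary for the performance of a contract? yes; the recipient is in a country with an adequacy finding? yes; the controller has appointed a data-protection officer? no — 2 of 3 hold (need ≥2) → satisfied.
§7.11 — Assessable Operation: [Excluded Operation (§7.1)? yes] AND [Permitted Use (§7.10)? yes] → satisfied.
§7.9 — Authorised Activity: the processing does not involve systematic monitoring of a public area? yes; the processing is carried out by automated means? yes; the data do not include special-category information? yes — 3 of 3 hold (need ≥2) → satisfied.
§7.6 — Licensed Activity: [Authorised Activity (§7.9)? yes] AND [no data-protection impact assessment has been completed? yes] → satisfied.
§7.5 — Tier II Use: [retention period: 102 months ≥ 79 months? yes] AND [the data subjects have given explicit consent? yes] AND [the data relate to criminal convictions? yes] → satisfied.
§7.7 — Essential Handling: [the processing is necessary for the performance of a contract? yes] OR [retention period: 102 months ≥ 79 months? yes] → satisfied.
§7.3 — Scheduled Operation: [not a Tier II Use (§7.5)? no] AND [not an Essential Handling (§7.7)? no] → not satisfied.
§7.2 — Tier IV Disclosure: [not an Assessable Operation (§7.11)? no] AND [Licensed Activity (§7.6)? yes] AND [not a Scheduled Operation (§7.3)? yes] → not satisfied.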